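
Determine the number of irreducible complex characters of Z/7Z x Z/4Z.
28

Justification: The number of irreducible complex representations of a finite group equals its number of conjugacy classes. Z/7Z x Z/4Z is abelian of order 28, so every element is its own conjugacy class: 28 classes, so Z/7Z x Z/4Z (order 28) has exactly 28 irreducible complex representations.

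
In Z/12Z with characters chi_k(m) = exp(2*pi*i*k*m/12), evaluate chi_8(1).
chi_8(1) = zeta_12^8 = exp(-2*I*pi/3)

Proof sketch: chi_8(1) = zeta_12^(8*1) = zeta_12^8. Since zeta_12^12 = 1, this equals zeta_12^8 = exp(2*pi*i*8/12) = exp(-2*I*pi/3).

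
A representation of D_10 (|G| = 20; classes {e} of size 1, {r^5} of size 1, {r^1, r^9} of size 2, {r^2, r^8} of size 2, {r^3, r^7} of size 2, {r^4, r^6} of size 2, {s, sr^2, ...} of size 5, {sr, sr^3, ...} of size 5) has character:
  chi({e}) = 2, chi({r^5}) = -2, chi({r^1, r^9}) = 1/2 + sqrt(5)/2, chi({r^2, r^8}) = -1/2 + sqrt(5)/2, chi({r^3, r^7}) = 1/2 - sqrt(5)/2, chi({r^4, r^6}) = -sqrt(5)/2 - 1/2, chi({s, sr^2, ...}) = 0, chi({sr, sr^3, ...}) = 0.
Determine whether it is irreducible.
Irreducible: <chi, chi> = 1.

Proof sketch: <chi, chi> = (1/|G|) sum_C |C| * |chi(C)|^2 = (1/20)[1*|2|^2 + 1*|-2|^2 + 2*|1/2 + sqrt(5)/2|^2 + 2*|-1/2 + sqrt(5)/2|^2 + 2*|1/2 - sqrt(5)/2|^2 + 2*|-sqrt(5)/2 - 1/2|^2 + 5*|0|^2 + 5*|0|^2]
  = (1/20)[(4) + (4) + (sqrt(5) + 3) + (3 - sqrt(5)) + (3 - sqrt(5)) + (sqrt(5) + 3) + (0) + (0)] = 20/20 = 1.
A character is irreducible iff <chi, chi> = 1, so this representation is irreducible.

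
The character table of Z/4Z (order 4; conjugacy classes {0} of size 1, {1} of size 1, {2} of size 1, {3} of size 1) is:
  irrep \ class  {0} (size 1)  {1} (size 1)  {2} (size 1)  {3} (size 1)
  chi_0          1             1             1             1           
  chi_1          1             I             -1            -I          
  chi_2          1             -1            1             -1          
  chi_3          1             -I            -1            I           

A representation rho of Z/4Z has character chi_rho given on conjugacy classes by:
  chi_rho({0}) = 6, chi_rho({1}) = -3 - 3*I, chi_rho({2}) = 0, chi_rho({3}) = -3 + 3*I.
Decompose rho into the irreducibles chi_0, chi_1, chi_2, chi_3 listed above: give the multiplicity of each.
Multiplicities: chi_0: 0, chi_1: 0, chi_2: 3, chi_3: 3.

Justification: Use <chi_rho, chi> = (1/|G|) sum_C |C| * chi_rho(C) * conj(chi(C)) with |G| = 4 for each irreducible chi in the table:
  <chi_rho, chi_0> = (1/4)[1*(6)*conj(1) + 1*(-3 - 3*I)*conj(1) + 1*(0)*conj(1) + 1*(-3 + 3*I)*conj(1)]
      = (1/4)[(6) + (-3 - 3*I) + (0) + (-3 + 3*I)] = 0/4 = 0
  <chi_rho, chi_1> = (1/4)[1*(6)*conj(1) + 1*(-3 - 3*I)*conj(I) + 1*(0)*conj(-1) + 1*(-3 + 3*I)*conj(-I)]
      = (1/4)[(6) + (-3 + 3*I) + (0) + (-3 - 3*I)] = 0/4 = 0
  <chi_rho, chi_2> = (1/4)[1*(6)*conj(1) + 1*(-3 - 3*I)*conj(-1) + 1*(0)*conj(1) + 1*(-3 + 3*I)*conj(-1)]
      = (1/4)[(6) + (3 + 3*I) + (0) + (3 - 3*I)] = 12/4 = 3
  <chi_rho, chi_3> = (1/4)[1*(6)*conj(1) + 1*(-3 - 3*I)*conj(-I) + 1*(0)*conj(-1) + 1*(-3 + 3*I)*conj(I)]
      = (1/4)[(6) + (3 - 3*I) + (0) + (3 + 3*I)] = 12/4 = 3
(Exp terms are combined using exp(i*s)*conj(exp(i*t)) = exp(i*(s-t)), and sums of them are collapsed using the identity that for every m > 1 the m distinct m-th roots of unity sum to 0, e.g. 1 + exp(2*I*pi/3) + exp(-2*I*pi/3) = 0.)
Dimension check: dim(rho) = sum (mult * dim) = 0*1 + 0*1 + 3*1 + 3*1 = 6 = chi_rho(e) = 6.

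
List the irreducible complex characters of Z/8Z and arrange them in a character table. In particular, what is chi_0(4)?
Character table of Z/8Z (irreps indexed chi_0,...,chi_7 with chi_k(m) = zeta_8^(k*m), zeta_8 = exp(2*pi*i/8)):
  irrep \ class  {0} (size 1)  {1} (size 1)    {2} (size 1)  {3} (size 1)    {4} (size 1)  {5} (size 1)    {6} (size 1)  {7} (size 1)  
  chi_0          1             1               1             1               1             1               1             1             
  chi_1          1             exp(I*pi/4)     I             exp(3*I*pi/4)   -1            exp(-3*I*pi/4)  -I            exp(-I*pi/4)  
  chi_2          1             I               -1            -I              1             I               -1            -I            
  chi_3          1             exp(3*I*pi/4)   -I            exp(I*pi/4)     -1            exp(-I*pi/4)    I             exp(-3*I*pi/4)
  chi_4          1             -1              1             -1              1             -1              1             -1            
  chi_5          1             exp(-3*I*pi/4)  I             exp(-I*pi/4)    -1            exp(I*pi/4)     -I            exp(3*I*pi/4) 
  chi_6          1             -I              -1            I               1             -I              -1            I             
  chi_7          1             exp(-I*pi/4)    -I            exp(-3*I*pi/4)  -1            exp(3*I*pi/4)   I             exp(I*pi/4)   

Spot check: chi_0(4) = zeta_8^(0*4) = zeta_8^0 = 1.

Details: Z/8Z is abelian, so all 8 irreducible complex representations are 1-dimensional. They are given by chi_k(m) = zeta_8^(k*m) for k = 0,...,7. Row orthogonality: sum_m chi_k(m) conj(chi_l(m)) = 8 * [k = l].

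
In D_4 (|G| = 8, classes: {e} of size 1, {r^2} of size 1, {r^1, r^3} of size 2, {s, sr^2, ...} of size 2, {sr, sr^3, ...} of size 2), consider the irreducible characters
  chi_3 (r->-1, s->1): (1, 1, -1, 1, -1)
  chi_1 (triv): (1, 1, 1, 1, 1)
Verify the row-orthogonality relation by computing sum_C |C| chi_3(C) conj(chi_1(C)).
Sum = 0; so <chi_3, chi_1> = 0 (distinct irreducibles are orthogonal).

Argument: Compute term by term over conjugacy classes (|C| * chi_3(C) * conj(chi_1(C))):
  1*(1)*conj(1) + 1*(1)*conj(1) + 2*(-1)*conj(1) + 2*(1)*conj(1) + 2*(-1)*conj(1)
  = (1) + (1) + (-2) + (2) + (-2)
  = 0.
Dividing by |G| = 8 gives 0/8 = 0, matching the row-orthogonality relation <chi_3, chi_1> = [chi_3 = chi_1].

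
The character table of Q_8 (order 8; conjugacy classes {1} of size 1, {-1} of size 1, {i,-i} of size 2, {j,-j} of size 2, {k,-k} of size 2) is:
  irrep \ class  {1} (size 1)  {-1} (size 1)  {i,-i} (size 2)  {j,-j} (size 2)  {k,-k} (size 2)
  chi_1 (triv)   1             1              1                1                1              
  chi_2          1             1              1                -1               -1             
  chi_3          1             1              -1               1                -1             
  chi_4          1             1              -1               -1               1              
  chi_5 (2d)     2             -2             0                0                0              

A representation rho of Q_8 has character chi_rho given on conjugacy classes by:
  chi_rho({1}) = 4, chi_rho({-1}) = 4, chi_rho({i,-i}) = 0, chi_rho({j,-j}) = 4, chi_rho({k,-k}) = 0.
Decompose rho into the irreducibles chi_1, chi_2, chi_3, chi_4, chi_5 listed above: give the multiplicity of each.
Multiplicities: chi_1: 2, chi_2: 0, chi_3: 2, chi_4: 0, chi_5: 0.

Use <chi_rho, chi> = (1/|G|) sum_C |C| * chi_rho(C) * conj(chi(C)) with |G| = 8 for each irreducible chi in the table:
  <chi_rho, chi_1> = (1/8)[1*(4)*conj(1) + 1*(4)*conj(1) + 2*(0)*conj(1) + 2*(4)*conj(1) + 2*(0)*conj(1)]
      = (1/8)[(4) + (4) + (0) + (8) + (0)] = 16/8 = 2
  <chi_rho, chi_2> = (1/8)[1*(4)*conj(1) + 1*(4)*conj(1) + 2*(0)*conj(1) + 2*(4)*conj(-1) + 2*(0)*conj(-1)]
      = (1/8)[(4) + (4) + (0) + (-8) + (0)] = 0/8 = 0
  <chi_rho, chi_3> = (1/8)[1*(4)*conj(1) + 1*(4)*conj(1) + 2*(0)*conj(-1) + 2*(4)*conj(1) + 2*(0)*conj(-1)]
      = (1/8)[(4) + (4) + (0) + (8) + (0)] = 16/8 = 2
  <chi_rho, chi_4> = (1/8)[1*(4)*conj(1) + 1*(4)*conj(1) + 2*(0)*conj(-1) + 2*(4)*conj(-1) + 2*(0)*conj(1)]
      = (1/8)[(4) + (4) + (0) + (-8) + (0)] = 0/8 = 0
  <chi_rho, chi_5> = (1/8)[1*(4)*conj(2) + 1*(4)*conj(-2) + 2*(0)*conj(0) + 2*(4)*conj(0) + 2*(0)*conj(0)]
      = (1/8)[(8) + (-8) + (0) + (0) + (0)] = 0/8 = 0
Dimension check: dim(rho) = sum (mult * dim) = 2*1 + 0*1 + 2*1 + 0*1 + 0*2 = 4 = chi_rho(e) = 4.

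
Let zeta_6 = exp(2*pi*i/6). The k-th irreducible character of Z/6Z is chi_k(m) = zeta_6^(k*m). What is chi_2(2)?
chi_2(2) = zeta_6^4 = exp(-2*I*pi/3)

Argument: chi_2(2) = zeta_6^(2*2) = zeta_6^4. Since zeta_6^6 = 1, this equals zeta_6^4 = exp(2*pi*i*4/6) = exp(-2*I*pi/3).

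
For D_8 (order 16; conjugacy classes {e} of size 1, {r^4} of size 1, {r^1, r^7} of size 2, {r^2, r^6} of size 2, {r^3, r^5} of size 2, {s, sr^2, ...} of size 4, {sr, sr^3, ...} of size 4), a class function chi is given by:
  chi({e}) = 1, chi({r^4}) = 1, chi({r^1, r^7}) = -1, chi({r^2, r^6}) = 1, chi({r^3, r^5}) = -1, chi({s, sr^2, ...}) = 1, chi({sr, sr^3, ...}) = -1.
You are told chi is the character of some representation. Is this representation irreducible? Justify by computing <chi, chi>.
Irreducible: <chi, chi> = 1.

Justification: <chi, chi> = (1/|G|) sum_C |C| * |chi(C)|^2 = (1/16)[1*|1|^2 + 1*|1|^2 + 2*|-1|^2 + 2*|1|^2 + 2*|-1|^2 + 4*|1|^2 + 4*|-1|^2]
  = (1/16)[(1) + (1) + (2) + (2) + (2) + (4) + (4)] = 16/16 = 1.
A character is irreducible iff <chi, chi> = 1, so this representation is irreducible.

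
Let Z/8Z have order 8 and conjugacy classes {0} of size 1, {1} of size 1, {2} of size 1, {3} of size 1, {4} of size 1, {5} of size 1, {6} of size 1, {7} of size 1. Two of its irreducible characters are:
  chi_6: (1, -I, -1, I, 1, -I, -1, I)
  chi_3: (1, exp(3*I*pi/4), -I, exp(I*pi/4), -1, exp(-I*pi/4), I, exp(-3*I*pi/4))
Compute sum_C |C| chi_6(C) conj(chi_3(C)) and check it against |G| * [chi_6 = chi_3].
Sum = 0; so <chi_6, chi_3> = 0 (distinct irreducibles are orthogonal).

Why: Compute term by term over conjugacy classes (|C| * chi_6(C) * conj(chi_3(C))):
  1*(1)*conj(1) + 1*(-I)*conj(exp(3*I*pi/4)) + 1*(-1)*conj(-I) + 1*(I)*conj(exp(I*pi/4)) + 1*(1)*conj(-1) + 1*(-I)*conj(exp(-I*pi/4)) + 1*(-1)*conj(I) + 1*(I)*conj(exp(-3*I*pi/4))
  = (1) + (-exp(-I*pi/4)) + (-I) + (exp(I*pi/4)) + (-1) + (-exp(3*I*pi/4)) + (I) + (exp(-3*I*pi/4))
  = 0.
(Exp terms are combined using exp(i*s)*conj(exp(i*t)) = exp(i*(s-t)), and sums of them are collapsed using the identity that for every m > 1 the m distinct m-th roots of unity sum to 0, e.g. 1 + exp(2*I*pi/3) + exp(-2*I*pi/3) = 0.)
Dividing by |G| = 8 gives 0/8 = 0, matching the row-orthogonality relation <chi_6, chi_3> = [chi_6 = chi_3].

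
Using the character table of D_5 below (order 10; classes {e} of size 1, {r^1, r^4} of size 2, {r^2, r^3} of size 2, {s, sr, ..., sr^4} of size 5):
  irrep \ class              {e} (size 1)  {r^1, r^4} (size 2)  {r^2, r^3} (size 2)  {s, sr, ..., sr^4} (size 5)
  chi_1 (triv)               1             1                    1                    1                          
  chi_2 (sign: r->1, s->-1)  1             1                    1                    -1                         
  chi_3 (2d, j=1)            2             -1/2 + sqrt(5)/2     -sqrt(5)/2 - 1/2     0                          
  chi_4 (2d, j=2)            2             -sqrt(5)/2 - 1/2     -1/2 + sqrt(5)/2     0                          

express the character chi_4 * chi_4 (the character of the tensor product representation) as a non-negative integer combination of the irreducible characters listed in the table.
chi_4 tensor chi_4 = chi_1 + chi_2 + chi_3 (all other irreducibles have multiplicity 0).

Proof sketch: The character of a tensor product is the pointwise product (chi_4 * chi_4)(C) = chi_4(C) * chi_4(C):
  {e}: (2)*(2), {r^1, r^4}: (-sqrt(5)/2 - 1/2)*(-sqrt(5)/2 - 1/2), {r^2, r^3}: (-1/2 + sqrt(5)/2)*(-1/2 + sqrt(5)/2), {s, sr, ..., sr^4}: (0)*(0)
so (chi_4 * chi_4) takes values
  {e} -> 4, {r^1, r^4} -> sqrt(5)/2 + 3/2, {r^2, r^3} -> 3/2 - sqrt(5)/2, {s, sr, ..., sr^4} -> 0.
Now take the inner product of this character with each irreducible chi from the table, <chi_4*chi_4, chi> = (1/10) sum_C |C| (chi_4*chi_4)(C) conj(chi(C)):
  <chi_4*chi_4, chi_1> = (1/10)[1*(4)*conj(1) + 2*(sqrt(5)/2 + 3/2)*conj(1) + 2*(3/2 - sqrt(5)/2)*conj(1) + 5*(0)*conj(1)]
      = (1/10)[(4) + (sqrt(5) + 3) + (3 - sqrt(5)) + (0)] = 10/10 = 1
  <chi_4*chi_4, chi_2> = (1/10)[1*(4)*conj(1) + 2*(sqrt(5)/2 + 3/2)*conj(1) + 2*(3/2 - sqrt(5)/2)*conj(1) + 5*(0)*conj(-1)]
      = (1/10)[(4) + (sqrt(5) + 3) + (3 - sqrt(5)) + (0)] = 10/10 = 1
  <chi_4*chi_4, chi_3> = (1/10)[1*(4)*conj(2) + 2*(sqrt(5)/2 + 3/2)*conj(-1/2 + sqrt(5)/2) + 2*(3/2 - sqrt(5)/2)*conj(-sqrt(5)/2 - 1/2) + 5*(0)*conj(0)]
      = (1/10)[(8) + (1 + sqrt(5)) + (1 - sqrt(5)) + (0)] = 10/10 = 1
  <chi_4*chi_4, chi_4> = (1/10)[1*(4)*conj(2) + 2*(sqrt(5)/2 + 3/2)*conj(-sqrt(5)/2 - 1/2) + 2*(3/2 - sqrt(5)/2)*conj(-1/2 + sqrt(5)/2) + 5*(0)*conj(0)]
      = (1/10)[(8) + (-2*sqrt(5) - 4) + (-4 + 2*sqrt(5)) + (0)] = 0/10 = 0
Hence the multiplicities are chi_1: 1, chi_2: 1, chi_3: 1. Dimension check: dim(chi_4)*dim(chi_4) = 2*2 = 4 and sum (mult * dim) = 1*1 + 1*1 + 1*2 = 4.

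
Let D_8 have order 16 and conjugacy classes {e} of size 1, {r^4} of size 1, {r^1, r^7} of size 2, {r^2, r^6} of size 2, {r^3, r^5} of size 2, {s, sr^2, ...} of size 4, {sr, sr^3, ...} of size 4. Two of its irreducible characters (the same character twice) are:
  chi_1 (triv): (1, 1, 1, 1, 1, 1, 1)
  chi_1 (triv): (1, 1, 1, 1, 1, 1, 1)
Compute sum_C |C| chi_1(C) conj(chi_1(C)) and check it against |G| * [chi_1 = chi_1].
Sum = 16 = |G| = 16; so <chi_1, chi_1> = 1 (norm-1 confirms irreducibility).

Details: Compute term by term over conjugacy classes (|C| * chi_1(C) * conj(chi_1(C))):
  1*(1)*conj(1) + 1*(1)*conj(1) + 2*(1)*conj(1) + 2*(1)*conj(1) + 2*(1)*conj(1) + 4*(1)*conj(1) + 4*(1)*conj(1)
  = (1) + (1) + (2) + (2) + (2) + (4) + (4)
  = 16.
Dividing by |G| = 16 gives 16/16 = 1, matching the row-orthogonality relation <chi_1, chi_1> = [chi_1 = chi_1].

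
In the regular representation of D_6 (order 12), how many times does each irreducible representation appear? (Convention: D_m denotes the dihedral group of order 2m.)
Each irreducible V_i of dimension d_i appears with multiplicity d_i, i.e. rho_reg = (direct sum over all irreducibles V_i) d_i V_i. The irreducible dimensions for D_6 are 1, 1, 1, 1, 2, 2: 4 irreducibles of dimension 1, each with multiplicity 1; 2 irreducibles of dimension 2, each with multiplicity 2. Total dimension 4*1*1 + 2*2*2 = 12 = |G|.

Working: General theorem: in the regular representation of a finite group G, each irreducible appears with multiplicity equal to its dimension. Check: dim(rho_reg) = sum d_i^2 = 1 + 1 + 1 + 1 + 4 + 4 = 12 = |G|.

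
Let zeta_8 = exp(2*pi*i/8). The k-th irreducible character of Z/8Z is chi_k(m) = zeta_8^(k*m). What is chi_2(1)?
chi_2(1) = zeta_8^2 = I

Details: chi_2(1) = zeta_8^(2*1) = zeta_8^2. Since zeta_8^8 = 1, this equals zeta_8^2 = exp(2*pi*i*2/8) = I.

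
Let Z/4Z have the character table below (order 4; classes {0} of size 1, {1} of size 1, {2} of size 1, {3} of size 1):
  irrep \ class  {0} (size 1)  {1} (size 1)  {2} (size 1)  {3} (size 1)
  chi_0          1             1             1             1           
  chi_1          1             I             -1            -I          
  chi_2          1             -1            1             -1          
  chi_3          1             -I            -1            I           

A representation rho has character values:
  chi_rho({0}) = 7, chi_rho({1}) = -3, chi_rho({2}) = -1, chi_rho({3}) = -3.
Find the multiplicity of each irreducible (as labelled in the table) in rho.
Multiplicities: chi_0: 0, chi_1: 2, chi_2: 3, chi_3: 2.

Why: Use <chi_rho, chi> = (1/|G|) sum_C |C| * chi_rho(C) * conj(chi(C)) with |G| = 4 for each irreducible chi in the table:
  <chi_rho, chi_0> = (1/4)[1*(7)*conj(1) + 1*(-3)*conj(1) + 1*(-1)*conj(1) + 1*(-3)*conj(1)]
      = (1/4)[(7) + (-3) + (-1) + (-3)] = 0/4 = 0
  <chi_rho, chi_1> = (1/4)[1*(7)*conj(1) + 1*(-3)*conj(I) + 1*(-1)*conj(-1) + 1*(-3)*conj(-I)]
      = (1/4)[(7) + (3*I) + (1) + (-3*I)] = 8/4 = 2
  <chi_rho, chi_2> = (1/4)[1*(7)*conj(1) + 1*(-3)*conj(-1) + 1*(-1)*conj(1) + 1*(-3)*conj(-1)]
      = (1/4)[(7) + (3) + (-1) + (3)] = 12/4 = 3
  <chi_rho, chi_3> = (1/4)[1*(7)*conj(1) + 1*(-3)*conj(-I) + 1*(-1)*conj(-1) + 1*(-3)*conj(I)]
      = (1/4)[(7) + (-3*I) + (1) + (3*I)] = 8/4 = 2
(Exp terms are combined using exp(i*s)*conj(exp(i*t)) = exp(i*(s-t)), and sums of them are collapsed using the identity that for every m > 1 the m distinct m-th roots of unity sum to 0, e.g. 1 + exp(2*I*pi/3) + exp(-2*I*pi/3) = 0.)
Dimension check: dim(rho) = sum (mult * dim) = 0*1 + 2*1 + 3*1 + 2*1 = 7 = chi_rho(e) = 7.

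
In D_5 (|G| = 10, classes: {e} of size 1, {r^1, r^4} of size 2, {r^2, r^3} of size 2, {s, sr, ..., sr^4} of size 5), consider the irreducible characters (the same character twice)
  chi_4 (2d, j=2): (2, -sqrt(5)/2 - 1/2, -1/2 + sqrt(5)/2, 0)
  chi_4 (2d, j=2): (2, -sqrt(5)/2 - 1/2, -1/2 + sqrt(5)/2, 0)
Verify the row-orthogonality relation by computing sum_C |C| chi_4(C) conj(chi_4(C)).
Sum = 10 = |G| = 10; so <chi_4, chi_4> = 1 (norm-1 confirms irreducibility).

Derivation: Compute term by term over conjugacy classes (|C| * chi_4(C) * conj(chi_4(C))):
  1*(2)*conj(2) + 2*(-sqrt(5)/2 - 1/2)*conj(-sqrt(5)/2 - 1/2) + 2*(-1/2 + sqrt(5)/2)*conj(-1/2 + sqrt(5)/2) + 5*(0)*conj(0)
  = (4) + (sqrt(5) + 3) + (3 - sqrt(5)) + (0)
  = 10.
Dividing by |G| = 10 gives 10/10 = 1, matching the row-orthogonality relation <chi_4, chi_4> = [chi_4 = chi_4].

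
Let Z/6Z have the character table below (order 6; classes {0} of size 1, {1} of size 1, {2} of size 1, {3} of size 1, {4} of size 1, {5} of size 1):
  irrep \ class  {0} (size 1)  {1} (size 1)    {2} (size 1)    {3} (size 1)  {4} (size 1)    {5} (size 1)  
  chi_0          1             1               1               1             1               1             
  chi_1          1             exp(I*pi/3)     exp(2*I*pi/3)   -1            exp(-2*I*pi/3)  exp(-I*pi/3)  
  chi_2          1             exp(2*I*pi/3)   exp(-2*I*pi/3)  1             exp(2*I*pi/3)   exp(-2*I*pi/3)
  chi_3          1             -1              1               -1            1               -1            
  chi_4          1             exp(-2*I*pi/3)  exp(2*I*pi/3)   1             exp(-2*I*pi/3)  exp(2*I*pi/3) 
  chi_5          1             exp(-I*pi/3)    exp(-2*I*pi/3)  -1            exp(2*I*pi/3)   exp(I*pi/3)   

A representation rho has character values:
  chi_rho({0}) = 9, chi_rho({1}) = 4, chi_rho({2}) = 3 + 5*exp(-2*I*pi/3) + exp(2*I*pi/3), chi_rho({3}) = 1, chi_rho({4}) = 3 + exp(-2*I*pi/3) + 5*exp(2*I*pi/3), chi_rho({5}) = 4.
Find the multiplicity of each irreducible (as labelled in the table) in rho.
Multiplicities: chi_0: 3, chi_1: 1, chi_2: 2, chi_3: 0, chi_4: 0, chi_5: 3.

Proof sketch: Use <chi_rho, chi> = (1/|G|) sum_C |C| * chi_rho(C) * conj(chi(C)) with |G| = 6 for each irreducible chi in the table:
  <chi_rho, chi_0> = (1/6)[1*(9)*conj(1) + 1*(4)*conj(1) + 1*(3 + 5*exp(-2*I*pi/3) + exp(2*I*pi/3))*conj(1) + 1*(1)*conj(1) + 1*(3 + exp(-2*I*pi/3) + 5*exp(2*I*pi/3))*conj(1) + 1*(4)*conj(1)]
      = (1/6)[(9) + (4) + (3 + 5*exp(-2*I*pi/3) + exp(2*I*pi/3)) + (1) + (3 + exp(-2*I*pi/3) + 5*exp(2*I*pi/3)) + (4)] = 18/6 = 3
  <chi_rho, chi_1> = (1/6)[1*(9)*conj(1) + 1*(4)*conj(exp(I*pi/3)) + 1*(3 + 5*exp(-2*I*pi/3) + exp(2*I*pi/3))*conj(exp(2*I*pi/3)) + 1*(1)*conj(-1) + 1*(3 + exp(-2*I*pi/3) + 5*exp(2*I*pi/3))*conj(exp(-2*I*pi/3)) + 1*(4)*conj(exp(-I*pi/3))]
      = (1/6)[(9) + (1 + 3*exp(-2*I*pi/3) + 3*exp(-I*pi/3) + 2*exp(I*pi/3)) + (1 + 3*exp(-2*I*pi/3) + 5*exp(2*I*pi/3)) + (-1) + (1 + 5*exp(-2*I*pi/3) + 3*exp(2*I*pi/3)) + (1 + 2*exp(-I*pi/3) + 3*exp(2*I*pi/3) + 3*exp(I*pi/3))] = 6/6 = 1
  <chi_rho, chi_2> = (1/6)[1*(9)*conj(1) + 1*(4)*conj(exp(2*I*pi/3)) + 1*(3 + 5*exp(-2*I*pi/3) + exp(2*I*pi/3))*conj(exp(-2*I*pi/3)) + 1*(1)*conj(1) + 1*(3 + exp(-2*I*pi/3) + 5*exp(2*I*pi/3))*conj(exp(2*I*pi/3)) + 1*(4)*conj(exp(-2*I*pi/3))]
      = (1/6)[(9) + (-1 + 3*exp(-2*I*pi/3) + exp(-I*pi/3)) + (5 + exp(-2*I*pi/3) + 3*exp(2*I*pi/3)) + (1) + (5 + 3*exp(-2*I*pi/3) + exp(2*I*pi/3)) + (-1 + exp(I*pi/3) + 3*exp(2*I*pi/3))] = 12/6 = 2
  <chi_rho, chi_3> = (1/6)[1*(9)*conj(1) + 1*(4)*conj(-1) + 1*(3 + 5*exp(-2*I*pi/3) + exp(2*I*pi/3))*conj(1) + 1*(1)*conj(-1) + 1*(3 + exp(-2*I*pi/3) + 5*exp(2*I*pi/3))*conj(1) + 1*(4)*conj(-1)]
      = (1/6)[(9) + (-4) + (3 + 5*exp(-2*I*pi/3) + exp(2*I*pi/3)) + (-1) + (3 + exp(-2*I*pi/3) + 5*exp(2*I*pi/3)) + (-4)] = 0/6 = 0
  <chi_rho, chi_4> = (1/6)[1*(9)*conj(1) + 1*(4)*conj(exp(-2*I*pi/3)) + 1*(3 + 5*exp(-2*I*pi/3) + exp(2*I*pi/3))*conj(exp(2*I*pi/3)) + 1*(1)*conj(1) + 1*(3 + exp(-2*I*pi/3) + 5*exp(2*I*pi/3))*conj(exp(-2*I*pi/3)) + 1*(4)*conj(exp(2*I*pi/3))]
      = (1/6)[(9) + (-1 + 2*exp(-2*I*pi/3) + 3*exp(2*I*pi/3) + 3*exp(I*pi/3)) + (1 + 3*exp(-2*I*pi/3) + 5*exp(2*I*pi/3)) + (1) + (1 + 5*exp(-2*I*pi/3) + 3*exp(2*I*pi/3)) + (-1 + 3*exp(-2*I*pi/3) + 3*exp(-I*pi/3) + 2*exp(2*I*pi/3))] = 0/6 = 0
  <chi_rho, chi_5> = (1/6)[1*(9)*conj(1) + 1*(4)*conj(exp(-I*pi/3)) + 1*(3 + 5*exp(-2*I*pi/3) + exp(2*I*pi/3))*conj(exp(-2*I*pi/3)) + 1*(1)*conj(-1) + 1*(3 + exp(-2*I*pi/3) + 5*exp(2*I*pi/3))*conj(exp(2*I*pi/3)) + 1*(4)*conj(exp(I*pi/3))]
      = (1/6)[(9) + (1 + exp(2*I*pi/3) + 3*exp(I*pi/3)) + (5 + exp(-2*I*pi/3) + 3*exp(2*I*pi/3)) + (-1) + (5 + 3*exp(-2*I*pi/3) + exp(2*I*pi/3)) + (1 + 3*exp(-I*pi/3) + exp(-2*I*pi/3))] = 18/6 = 3
(Exp terms are combined using exp(i*s)*conj(exp(i*t)) = exp(i*(s-t)), and sums of them are collapsed using the identity that for every m > 1 the m distinct m-th roots of unity sum to 0, e.g. 1 + exp(2*I*pi/3) + exp(-2*I*pi/3) = 0.)
Dimension check: dim(rho) = sum (mult * dim) = 3*1 + 1*1 + 2*1 + 0*1 + 0*1 + 3*1 = 9 = chi_rho(e) = 9.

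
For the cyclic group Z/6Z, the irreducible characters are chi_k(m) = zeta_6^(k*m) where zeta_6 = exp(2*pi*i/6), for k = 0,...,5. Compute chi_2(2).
chi_2(2) = zeta_6^4 = exp(-2*I*pi/3)

Why: chi_2(2) = zeta_6^(2*2) = zeta_6^4. Since zeta_6^6 = 1, this equals zeta_6^4 = exp(2*pi*i*4/6) = exp(-2*I*pi/3).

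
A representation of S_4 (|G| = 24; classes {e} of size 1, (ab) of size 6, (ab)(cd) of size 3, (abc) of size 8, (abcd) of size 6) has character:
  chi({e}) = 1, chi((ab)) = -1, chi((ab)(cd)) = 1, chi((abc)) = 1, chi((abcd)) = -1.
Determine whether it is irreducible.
Irreducible: <chi, chi> = 1.

Justification: <chi, chi> = (1/|G|) sum_C |C| * |chi(C)|^2 = (1/24)[1*|1|^2 + 6*|-1|^2 + 3*|1|^2 + 8*|1|^2 + 6*|-1|^2]
  = (1/24)[(1) + (6) + (3) + (8) + (6)] = 24/24 = 1.
A character is irreducible iff <chi, chi> = 1, so this representation is irreducible.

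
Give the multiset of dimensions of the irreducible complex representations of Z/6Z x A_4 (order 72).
Dimensions: 1, 1, 1, 1, 1, 1, 1, 1, 1, 1, 1, 1, 1, 1, 1, 1, 1, 1, 3, 3, 3, 3, 3, 3

Proof sketch: There are 24 irreducibles (= number of conjugacy classes). Their dimensions d_i satisfy sum d_i^2 = |G| = 72: 1 + 1 + 1 + 1 + 1 + 1 + 1 + 1 + 1 + 1 + 1 + 1 + 1 + 1 + 1 + 1 + 1 + 1 + 9 + 9 + 9 + 9 + 9 + 9 = 72. (For the product with Z/6Z: each of the 6 1-dim characters of Z/6Z tensors with each irrep of A_4, giving 6 copies of each A_4-dimension.)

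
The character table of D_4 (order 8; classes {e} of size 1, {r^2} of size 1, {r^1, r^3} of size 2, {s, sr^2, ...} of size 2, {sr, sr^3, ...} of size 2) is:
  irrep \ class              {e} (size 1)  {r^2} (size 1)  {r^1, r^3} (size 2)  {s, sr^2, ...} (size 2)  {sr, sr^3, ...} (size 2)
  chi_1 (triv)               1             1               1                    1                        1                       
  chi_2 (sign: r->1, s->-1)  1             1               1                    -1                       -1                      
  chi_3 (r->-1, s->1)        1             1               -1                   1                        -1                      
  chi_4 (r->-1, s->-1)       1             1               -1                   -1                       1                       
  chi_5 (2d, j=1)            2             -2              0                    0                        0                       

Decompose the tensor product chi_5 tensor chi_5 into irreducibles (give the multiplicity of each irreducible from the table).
chi_5 tensor chi_5 = chi_1 + chi_2 + chi_3 + chi_4 (all other irreducibles have multiplicity 0).

Reasoning: The character of a tensor product is the pointwise product (chi_5 * chi_5)(C) = chi_5(C) * chi_5(C):
  {e}: (2)*(2), {r^2}: (-2)*(-2), {r^1, r^3}: (0)*(0), {s, sr^2, ...}: (0)*(0), {sr, sr^3, ...}: (0)*(0)
so (chi_5 * chi_5) takes values
  {e} -> 4, {r^2} -> 4, {r^1, r^3} -> 0, {s, sr^2, ...} -> 0, {sr, sr^3, ...} -> 0.
Now take the inner product of this character with each irreducible chi from the table, <chi_5*chi_5, chi> = (1/8) sum_C |C| (chi_5*chi_5)(C) conj(chi(C)):
  <chi_5*chi_5, chi_1> = (1/8)[1*(4)*conj(1) + 1*(4)*conj(1) + 2*(0)*conj(1) + 2*(0)*conj(1) + 2*(0)*conj(1)]
      = (1/8)[(4) + (4) + (0) + (0) + (0)] = 8/8 = 1
  <chi_5*chi_5, chi_2> = (1/8)[1*(4)*conj(1) + 1*(4)*conj(1) + 2*(0)*conj(1) + 2*(0)*conj(-1) + 2*(0)*conj(-1)]
      = (1/8)[(4) + (4) + (0) + (0) + (0)] = 8/8 = 1
  <chi_5*chi_5, chi_3> = (1/8)[1*(4)*conj(1) + 1*(4)*conj(1) + 2*(0)*conj(-1) + 2*(0)*conj(1) + 2*(0)*conj(-1)]
      = (1/8)[(4) + (4) + (0) + (0) + (0)] = 8/8 = 1
  <chi_5*chi_5, chi_4> = (1/8)[1*(4)*conj(1) + 1*(4)*conj(1) + 2*(0)*conj(-1) + 2*(0)*conj(-1) + 2*(0)*conj(1)]
      = (1/8)[(4) + (4) + (0) + (0) + (0)] = 8/8 = 1
  <chi_5*chi_5, chi_5> = (1/8)[1*(4)*conj(2) + 1*(4)*conj(-2) + 2*(0)*conj(0) + 2*(0)*conj(0) + 2*(0)*conj(0)]
      = (1/8)[(8) + (-8) + (0) + (0) + (0)] = 0/8 = 0
Hence the multiplicities are chi_1: 1, chi_2: 1, chi_3: 1, chi_4: 1. Dimension check: dim(chi_5)*dim(chi_5) = 2*2 = 4 and sum (mult * dim) = 1*1 + 1*1 + 1*1 + 1*1 = 4.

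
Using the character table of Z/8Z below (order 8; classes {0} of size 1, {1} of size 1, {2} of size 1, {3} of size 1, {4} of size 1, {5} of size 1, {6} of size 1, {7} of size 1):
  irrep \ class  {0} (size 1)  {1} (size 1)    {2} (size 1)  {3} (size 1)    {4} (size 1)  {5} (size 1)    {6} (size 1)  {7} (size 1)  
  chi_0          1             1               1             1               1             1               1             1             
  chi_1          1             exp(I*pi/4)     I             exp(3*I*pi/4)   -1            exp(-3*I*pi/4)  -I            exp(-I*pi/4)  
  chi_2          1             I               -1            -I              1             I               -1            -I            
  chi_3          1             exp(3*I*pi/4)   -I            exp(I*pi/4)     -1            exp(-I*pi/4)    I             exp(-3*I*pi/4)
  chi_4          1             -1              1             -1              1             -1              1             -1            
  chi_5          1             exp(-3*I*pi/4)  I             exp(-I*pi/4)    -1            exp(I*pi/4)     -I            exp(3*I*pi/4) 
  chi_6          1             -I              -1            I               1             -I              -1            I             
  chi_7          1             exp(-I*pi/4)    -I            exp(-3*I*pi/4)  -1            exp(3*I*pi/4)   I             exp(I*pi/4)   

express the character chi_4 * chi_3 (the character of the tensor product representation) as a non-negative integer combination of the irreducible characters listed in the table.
chi_4 tensor chi_3 = chi_7 (all other irreducibles have multiplicity 0).

Proof sketch: The character of a tensor product is the pointwise product (chi_4 * chi_3)(C) = chi_4(C) * chi_3(C):
  {0}: (1)*(1), {1}: (-1)*(exp(3*I*pi/4)), {2}: (1)*(-I), {3}: (-1)*(exp(I*pi/4)), {4}: (1)*(-1), {5}: (-1)*(exp(-I*pi/4)), {6}: (1)*(I), {7}: (-1)*(exp(-3*I*pi/4))
so (chi_4 * chi_3) takes values
  {0} -> 1, {1} -> -exp(3*I*pi/4), {2} -> -I, {3} -> -exp(I*pi/4), {4} -> -1, {5} -> -exp(-I*pi/4), {6} -> I, {7} -> -exp(-3*I*pi/4).
Now take the inner product of this character with each irreducible chi from the table, <chi_4*chi_3, chi> = (1/8) sum_C |C| (chi_4*chi_3)(C) conj(chi(C)):
  <chi_4*chi_3, chi_0> = (1/8)[1*(1)*conj(1) + 1*(-exp(3*I*pi/4))*conj(1) + 1*(-I)*conj(1) + 1*(-exp(I*pi/4))*conj(1) + 1*(-1)*conj(1) + 1*(-exp(-I*pi/4))*conj(1) + 1*(I)*conj(1) + 1*(-exp(-3*I*pi/4))*conj(1)]
      = (1/8)[(1) + (-exp(3*I*pi/4)) + (-I) + (-exp(I*pi/4)) + (-1) + (-exp(-I*pi/4)) + (I) + (-exp(-3*I*pi/4))] = 0/8 = 0
  <chi_4*chi_3, chi_1> = (1/8)[1*(1)*conj(1) + 1*(-exp(3*I*pi/4))*conj(exp(I*pi/4)) + 1*(-I)*conj(I) + 1*(-exp(I*pi/4))*conj(exp(3*I*pi/4)) + 1*(-1)*conj(-1) + 1*(-exp(-I*pi/4))*conj(exp(-3*I*pi/4)) + 1*(I)*conj(-I) + 1*(-exp(-3*I*pi/4))*conj(exp(-I*pi/4))]
      = (1/8)[(1) + (-I) + (-1) + (I) + (1) + (-I) + (-1) + (I)] = 0/8 = 0
  <chi_4*chi_3, chi_2> = (1/8)[1*(1)*conj(1) + 1*(-exp(3*I*pi/4))*conj(I) + 1*(-I)*conj(-1) + 1*(-exp(I*pi/4))*conj(-I) + 1*(-1)*conj(1) + 1*(-exp(-I*pi/4))*conj(I) + 1*(I)*conj(-1) + 1*(-exp(-3*I*pi/4))*conj(-I)]
      = (1/8)[(1) + (exp(-3*I*pi/4)) + (I) + (-exp(3*I*pi/4)) + (-1) + (exp(I*pi/4)) + (-I) + (-exp(-I*pi/4))] = 0/8 = 0
  <chi_4*chi_3, chi_3> = (1/8)[1*(1)*conj(1) + 1*(-exp(3*I*pi/4))*conj(exp(3*I*pi/4)) + 1*(-I)*conj(-I) + 1*(-exp(I*pi/4))*conj(exp(I*pi/4)) + 1*(-1)*conj(-1) + 1*(-exp(-I*pi/4))*conj(exp(-I*pi/4)) + 1*(I)*conj(I) + 1*(-exp(-3*I*pi/4))*conj(exp(-3*I*pi/4))]
      = (1/8)[(1) + (-1) + (1) + (-1) + (1) + (-1) + (1) + (-1)] = 0/8 = 0
  <chi_4*chi_3, chi_4> = (1/8)[1*(1)*conj(1) + 1*(-exp(3*I*pi/4))*conj(-1) + 1*(-I)*conj(1) + 1*(-exp(I*pi/4))*conj(-1) + 1*(-1)*conj(1) + 1*(-exp(-I*pi/4))*conj(-1) + 1*(I)*conj(1) + 1*(-exp(-3*I*pi/4))*conj(-1)]
      = (1/8)[(1) + (exp(3*I*pi/4)) + (-I) + (exp(I*pi/4)) + (-1) + (exp(-I*pi/4)) + (I) + (exp(-3*I*pi/4))] = 0/8 = 0
  <chi_4*chi_3, chi_5> = (1/8)[1*(1)*conj(1) + 1*(-exp(3*I*pi/4))*conj(exp(-3*I*pi/4)) + 1*(-I)*conj(I) + 1*(-exp(I*pi/4))*conj(exp(-I*pi/4)) + 1*(-1)*conj(-1) + 1*(-exp(-I*pi/4))*conj(exp(I*pi/4)) + 1*(I)*conj(-I) + 1*(-exp(-3*I*pi/4))*conj(exp(3*I*pi/4))]
      = (1/8)[(1) + (I) + (-1) + (-I) + (1) + (I) + (-1) + (-I)] = 0/8 = 0
  <chi_4*chi_3, chi_6> = (1/8)[1*(1)*conj(1) + 1*(-exp(3*I*pi/4))*conj(-I) + 1*(-I)*conj(-1) + 1*(-exp(I*pi/4))*conj(I) + 1*(-1)*conj(1) + 1*(-exp(-I*pi/4))*conj(-I) + 1*(I)*conj(-1) + 1*(-exp(-3*I*pi/4))*conj(I)]
      = (1/8)[(1) + (-exp(-3*I*pi/4)) + (I) + (exp(3*I*pi/4)) + (-1) + (-exp(I*pi/4)) + (-I) + (exp(-I*pi/4))] = 0/8 = 0
  <chi_4*chi_3, chi_7> = (1/8)[1*(1)*conj(1) + 1*(-exp(3*I*pi/4))*conj(exp(-I*pi/4)) + 1*(-I)*conj(-I) + 1*(-exp(I*pi/4))*conj(exp(-3*I*pi/4)) + 1*(-1)*conj(-1) + 1*(-exp(-I*pi/4))*conj(exp(3*I*pi/4)) + 1*(I)*conj(I) + 1*(-exp(-3*I*pi/4))*conj(exp(I*pi/4))]
      = (1/8)[(1) + (1) + (1) + (1) + (1) + (1) + (1) + (1)] = 8/8 = 1
(Exp terms are combined using exp(i*s)*conj(exp(i*t)) = exp(i*(s-t)), and sums of them are collapsed using the identity that for every m > 1 the m distinct m-th roots of unity sum to 0, e.g. 1 + exp(2*I*pi/3) + exp(-2*I*pi/3) = 0.)
Hence the multiplicities are chi_7: 1. Dimension check: dim(chi_4)*dim(chi_3) = 1*1 = 1 and sum (mult * dim) = 1*1 = 1.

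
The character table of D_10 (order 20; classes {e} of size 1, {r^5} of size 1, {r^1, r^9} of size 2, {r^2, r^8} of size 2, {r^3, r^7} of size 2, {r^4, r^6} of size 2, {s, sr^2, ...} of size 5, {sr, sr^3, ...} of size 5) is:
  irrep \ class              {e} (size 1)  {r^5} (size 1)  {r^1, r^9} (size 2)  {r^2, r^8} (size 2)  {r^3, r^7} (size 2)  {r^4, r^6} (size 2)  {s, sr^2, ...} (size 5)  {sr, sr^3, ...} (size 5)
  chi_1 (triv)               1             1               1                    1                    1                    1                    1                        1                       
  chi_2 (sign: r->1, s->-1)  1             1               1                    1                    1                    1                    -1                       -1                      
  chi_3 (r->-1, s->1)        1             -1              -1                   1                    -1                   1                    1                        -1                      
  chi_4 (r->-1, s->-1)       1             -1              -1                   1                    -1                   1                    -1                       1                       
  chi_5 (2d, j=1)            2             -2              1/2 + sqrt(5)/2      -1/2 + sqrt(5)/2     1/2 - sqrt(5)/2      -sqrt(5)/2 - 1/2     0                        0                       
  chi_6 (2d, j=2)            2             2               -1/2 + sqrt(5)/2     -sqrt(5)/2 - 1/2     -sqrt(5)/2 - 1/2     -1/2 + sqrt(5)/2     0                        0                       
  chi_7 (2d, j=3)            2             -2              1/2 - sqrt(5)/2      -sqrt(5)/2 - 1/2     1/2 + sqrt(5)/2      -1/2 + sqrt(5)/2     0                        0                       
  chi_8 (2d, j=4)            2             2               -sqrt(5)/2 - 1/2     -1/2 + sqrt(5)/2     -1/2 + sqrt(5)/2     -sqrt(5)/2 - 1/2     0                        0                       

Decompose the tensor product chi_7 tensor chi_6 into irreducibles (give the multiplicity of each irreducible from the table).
chi_7 tensor chi_6 = chi_3 + chi_4 + chi_5 (all other irreducibles have multiplicity 0).

Proof sketch: The character of a tensor product is the pointwise product (chi_7 * chi_6)(C) = chi_7(C) * chi_6(C):
  {e}: (2)*(2), {r^5}: (-2)*(2), {r^1, r^9}: (1/2 - sqrt(5)/2)*(-1/2 + sqrt(5)/2), {r^2, r^8}: (-sqrt(5)/2 - 1/2)*(-sqrt(5)/2 - 1/2), {r^3, r^7}: (1/2 + sqrt(5)/2)*(-sqrt(5)/2 - 1/2), {r^4, r^6}: (-1/2 + sqrt(5)/2)*(-1/2 + sqrt(5)/2), {s, sr^2, ...}: (0)*(0), {sr, sr^3, ...}: (0)*(0)
so (chi_7 * chi_6) takes values
  {e} -> 4, {r^5} -> -4, {r^1, r^9} -> -3/2 + sqrt(5)/2, {r^2, r^8} -> sqrt(5)/2 + 3/2, {r^3, r^7} -> -3/2 - sqrt(5)/2, {r^4, r^6} -> 3/2 - sqrt(5)/2, {s, sr^2, ...} -> 0, {sr, sr^3, ...} -> 0.
Now take the inner product of this character with each irreducible chi from the table, <chi_7*chi_6, chi> = (1/20) sum_C |C| (chi_7*chi_6)(C) conj(chi(C)):
  <chi_7*chi_6, chi_1> = (1/20)[1*(4)*conj(1) + 1*(-4)*conj(1) + 2*(-3/2 + sqrt(5)/2)*conj(1) + 2*(sqrt(5)/2 + 3/2)*conj(1) + 2*(-3/2 - sqrt(5)/2)*conj(1) + 2*(3/2 - sqrt(5)/2)*conj(1) + 5*(0)*conj(1) + 5*(0)*conj(1)]
      = (1/20)[(4) + (-4) + (-3 + sqrt(5)) + (sqrt(5) + 3) + (-3 - sqrt(5)) + (3 - sqrt(5)) + (0) + (0)] = 0/20 = 0
  <chi_7*chi_6, chi_2> = (1/20)[1*(4)*conj(1) + 1*(-4)*conj(1) + 2*(-3/2 + sqrt(5)/2)*conj(1) + 2*(sqrt(5)/2 + 3/2)*conj(1) + 2*(-3/2 - sqrt(5)/2)*conj(1) + 2*(3/2 - sqrt(5)/2)*conj(1) + 5*(0)*conj(-1) + 5*(0)*conj(-1)]
      = (1/20)[(4) + (-4) + (-3 + sqrt(5)) + (sqrt(5) + 3) + (-3 - sqrt(5)) + (3 - sqrt(5)) + (0) + (0)] = 0/20 = 0
  <chi_7*chi_6, chi_3> = (1/20)[1*(4)*conj(1) + 1*(-4)*conj(-1) + 2*(-3/2 + sqrt(5)/2)*conj(-1) + 2*(sqrt(5)/2 + 3/2)*conj(1) + 2*(-3/2 - sqrt(5)/2)*conj(-1) + 2*(3/2 - sqrt(5)/2)*conj(1) + 5*(0)*conj(1) + 5*(0)*conj(-1)]
      = (1/20)[(4) + (4) + (3 - sqrt(5)) + (sqrt(5) + 3) + (sqrt(5) + 3) + (3 - sqrt(5)) + (0) + (0)] = 20/20 = 1
  <chi_7*chi_6, chi_4> = (1/20)[1*(4)*conj(1) + 1*(-4)*conj(-1) + 2*(-3/2 + sqrt(5)/2)*conj(-1) + 2*(sqrt(5)/2 + 3/2)*conj(1) + 2*(-3/2 - sqrt(5)/2)*conj(-1) + 2*(3/2 - sqrt(5)/2)*conj(1) + 5*(0)*conj(-1) + 5*(0)*conj(1)]
      = (1/20)[(4) + (4) + (3 - sqrt(5)) + (sqrt(5) + 3) + (sqrt(5) + 3) + (3 - sqrt(5)) + (0) + (0)] = 20/20 = 1
  <chi_7*chi_6, chi_5> = (1/20)[1*(4)*conj(2) + 1*(-4)*conj(-2) + 2*(-3/2 + sqrt(5)/2)*conj(1/2 + sqrt(5)/2) + 2*(sqrt(5)/2 + 3/2)*conj(-1/2 + sqrt(5)/2) + 2*(-3/2 - sqrt(5)/2)*conj(1/2 - sqrt(5)/2) + 2*(3/2 - sqrt(5)/2)*conj(-sqrt(5)/2 - 1/2) + 5*(0)*conj(0) + 5*(0)*conj(0)]
      = (1/20)[(8) + (8) + (1 - sqrt(5)) + (1 + sqrt(5)) + (1 + sqrt(5)) + (1 - sqrt(5)) + (0) + (0)] = 20/20 = 1
  <chi_7*chi_6, chi_6> = (1/20)[1*(4)*conj(2) + 1*(-4)*conj(2) + 2*(-3/2 + sqrt(5)/2)*conj(-1/2 + sqrt(5)/2) + 2*(sqrt(5)/2 + 3/2)*conj(-sqrt(5)/2 - 1/2) + 2*(-3/2 - sqrt(5)/2)*conj(-sqrt(5)/2 - 1/2) + 2*(3/2 - sqrt(5)/2)*conj(-1/2 + sqrt(5)/2) + 5*(0)*conj(0) + 5*(0)*conj(0)]
      = (1/20)[(8) + (-8) + (4 - 2*sqrt(5)) + (-2*sqrt(5) - 4) + (4 + 2*sqrt(5)) + (-4 + 2*sqrt(5)) + (0) + (0)] = 0/20 = 0
  <chi_7*chi_6, chi_7> = (1/20)[1*(4)*conj(2) + 1*(-4)*conj(-2) + 2*(-3/2 + sqrt(5)/2)*conj(1/2 - sqrt(5)/2) + 2*(sqrt(5)/2 + 3/2)*conj(-sqrt(5)/2 - 1/2) + 2*(-3/2 - sqrt(5)/2)*conj(1/2 + sqrt(5)/2) + 2*(3/2 - sqrt(5)/2)*conj(-1/2 + sqrt(5)/2) + 5*(0)*conj(0) + 5*(0)*conj(0)]
      = (1/20)[(8) + (8) + (-4 + 2*sqrt(5)) + (-2*sqrt(5) - 4) + (-2*sqrt(5) - 4) + (-4 + 2*sqrt(5)) + (0) + (0)] = 0/20 = 0
  <chi_7*chi_6, chi_8> = (1/20)[1*(4)*conj(2) + 1*(-4)*conj(2) + 2*(-3/2 + sqrt(5)/2)*conj(-sqrt(5)/2 - 1/2) + 2*(sqrt(5)/2 + 3/2)*conj(-1/2 + sqrt(5)/2) + 2*(-3/2 - sqrt(5)/2)*conj(-1/2 + sqrt(5)/2) + 2*(3/2 - sqrt(5)/2)*conj(-sqrt(5)/2 - 1/2) + 5*(0)*conj(0) + 5*(0)*conj(0)]
      = (1/20)[(8) + (-8) + (-1 + sqrt(5)) + (1 + sqrt(5)) + (-sqrt(5) - 1) + (1 - sqrt(5)) + (0) + (0)] = 0/20 = 0
Hence the multiplicities are chi_3: 1, chi_4: 1, chi_5: 1. Dimension check: dim(chi_7)*dim(chi_6) = 2*2 = 4 and sum (mult * dim) = 1*1 + 1*1 + 1*2 = 4.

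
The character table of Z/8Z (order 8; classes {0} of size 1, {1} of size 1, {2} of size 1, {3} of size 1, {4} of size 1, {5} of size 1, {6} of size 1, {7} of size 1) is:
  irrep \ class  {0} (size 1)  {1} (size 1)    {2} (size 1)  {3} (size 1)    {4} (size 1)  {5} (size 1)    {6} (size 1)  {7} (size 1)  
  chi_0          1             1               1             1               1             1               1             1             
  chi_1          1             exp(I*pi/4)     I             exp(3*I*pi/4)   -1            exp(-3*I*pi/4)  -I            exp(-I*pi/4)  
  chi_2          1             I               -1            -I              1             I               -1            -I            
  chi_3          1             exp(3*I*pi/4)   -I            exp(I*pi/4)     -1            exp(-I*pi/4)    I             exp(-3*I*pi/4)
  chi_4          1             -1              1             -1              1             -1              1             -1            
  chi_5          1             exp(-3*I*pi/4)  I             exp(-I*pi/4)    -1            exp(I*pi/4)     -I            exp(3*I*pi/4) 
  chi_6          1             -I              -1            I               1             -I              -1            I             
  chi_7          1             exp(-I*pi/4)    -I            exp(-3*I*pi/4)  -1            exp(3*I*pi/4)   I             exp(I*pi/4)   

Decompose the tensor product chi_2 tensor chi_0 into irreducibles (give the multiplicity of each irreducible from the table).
chi_2 tensor chi_0 = chi_2 (all other irreducibles have multiplicity 0).

Justification: The character of a tensor product is the pointwise product (chi_2 * chi_0)(C) = chi_2(C) * chi_0(C):
  {0}: (1)*(1), {1}: (I)*(1), {2}: (-1)*(1), {3}: (-I)*(1), {4}: (1)*(1), {5}: (I)*(1), {6}: (-1)*(1), {7}: (-I)*(1)
so (chi_2 * chi_0) takes values
  {0} -> 1, {1} -> I, {2} -> -1, {3} -> -I, {4} -> 1, {5} -> I, {6} -> -1, {7} -> -I.
Now take the inner product of this character with each irreducible chi from the table, <chi_2*chi_0, chi> = (1/8) sum_C |C| (chi_2*chi_0)(C) conj(chi(C)):
  <chi_2*chi_0, chi_0> = (1/8)[1*(1)*conj(1) + 1*(I)*conj(1) + 1*(-1)*conj(1) + 1*(-I)*conj(1) + 1*(1)*conj(1) + 1*(I)*conj(1) + 1*(-1)*conj(1) + 1*(-I)*conj(1)]
      = (1/8)[(1) + (I) + (-1) + (-I) + (1) + (I) + (-1) + (-I)] = 0/8 = 0
  <chi_2*chi_0, chi_1> = (1/8)[1*(1)*conj(1) + 1*(I)*conj(exp(I*pi/4)) + 1*(-1)*conj(I) + 1*(-I)*conj(exp(3*I*pi/4)) + 1*(1)*conj(-1) + 1*(I)*conj(exp(-3*I*pi/4)) + 1*(-1)*conj(-I) + 1*(-I)*conj(exp(-I*pi/4))]
      = (1/8)[(1) + (exp(I*pi/4)) + (I) + (-exp(-I*pi/4)) + (-1) + (exp(-3*I*pi/4)) + (-I) + (-exp(3*I*pi/4))] = 0/8 = 0
  <chi_2*chi_0, chi_2> = (1/8)[1*(1)*conj(1) + 1*(I)*conj(I) + 1*(-1)*conj(-1) + 1*(-I)*conj(-I) + 1*(1)*conj(1) + 1*(I)*conj(I) + 1*(-1)*conj(-1) + 1*(-I)*conj(-I)]
      = (1/8)[(1) + (1) + (1) + (1) + (1) + (1) + (1) + (1)] = 8/8 = 1
  <chi_2*chi_0, chi_3> = (1/8)[1*(1)*conj(1) + 1*(I)*conj(exp(3*I*pi/4)) + 1*(-1)*conj(-I) + 1*(-I)*conj(exp(I*pi/4)) + 1*(1)*conj(-1) + 1*(I)*conj(exp(-I*pi/4)) + 1*(-1)*conj(I) + 1*(-I)*conj(exp(-3*I*pi/4))]
      = (1/8)[(1) + (exp(-I*pi/4)) + (-I) + (-exp(I*pi/4)) + (-1) + (exp(3*I*pi/4)) + (I) + (-exp(-3*I*pi/4))] = 0/8 = 0
  <chi_2*chi_0, chi_4> = (1/8)[1*(1)*conj(1) + 1*(I)*conj(-1) + 1*(-1)*conj(1) + 1*(-I)*conj(-1) + 1*(1)*conj(1) + 1*(I)*conj(-1) + 1*(-1)*conj(1) + 1*(-I)*conj(-1)]
      = (1/8)[(1) + (-I) + (-1) + (I) + (1) + (-I) + (-1) + (I)] = 0/8 = 0
  <chi_2*chi_0, chi_5> = (1/8)[1*(1)*conj(1) + 1*(I)*conj(exp(-3*I*pi/4)) + 1*(-1)*conj(I) + 1*(-I)*conj(exp(-I*pi/4)) + 1*(1)*conj(-1) + 1*(I)*conj(exp(I*pi/4)) + 1*(-1)*conj(-I) + 1*(-I)*conj(exp(3*I*pi/4))]
      = (1/8)[(1) + (exp(-3*I*pi/4)) + (I) + (-exp(3*I*pi/4)) + (-1) + (exp(I*pi/4)) + (-I) + (-exp(-I*pi/4))] = 0/8 = 0
  <chi_2*chi_0, chi_6> = (1/8)[1*(1)*conj(1) + 1*(I)*conj(-I) + 1*(-1)*conj(-1) + 1*(-I)*conj(I) + 1*(1)*conj(1) + 1*(I)*conj(-I) + 1*(-1)*conj(-1) + 1*(-I)*conj(I)]
      = (1/8)[(1) + (-1) + (1) + (-1) + (1) + (-1) + (1) + (-1)] = 0/8 = 0
  <chi_2*chi_0, chi_7> = (1/8)[1*(1)*conj(1) + 1*(I)*conj(exp(-I*pi/4)) + 1*(-1)*conj(-I) + 1*(-I)*conj(exp(-3*I*pi/4)) + 1*(1)*conj(-1) + 1*(I)*conj(exp(3*I*pi/4)) + 1*(-1)*conj(I) + 1*(-I)*conj(exp(I*pi/4))]
      = (1/8)[(1) + (exp(3*I*pi/4)) + (-I) + (-exp(-3*I*pi/4)) + (-1) + (exp(-I*pi/4)) + (I) + (-exp(I*pi/4))] = 0/8 = 0
(Exp terms are combined using exp(i*s)*conj(exp(i*t)) = exp(i*(s-t)), and sums of them are collapsed using the identity that for every m > 1 the m distinct m-th roots of unity sum to 0, e.g. 1 + exp(2*I*pi/3) + exp(-2*I*pi/3) = 0.)
Hence the multiplicities are chi_2: 1. Dimension check: dim(chi_2)*dim(chi_0) = 1*1 = 1 and sum (mult * dim) = 1*1 = 1.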